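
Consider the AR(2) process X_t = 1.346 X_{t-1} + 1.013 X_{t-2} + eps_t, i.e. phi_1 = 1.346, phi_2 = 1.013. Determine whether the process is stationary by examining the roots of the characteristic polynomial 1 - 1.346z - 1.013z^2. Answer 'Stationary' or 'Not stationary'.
\text{Not stationary}

The AR(p) characteristic polynomial is P(z) = 1 - 1.346z - 1.013z^2.
Stationarity requires all roots to lie outside the unit circle, i.e. |z| > 1 for every root.
Set 1 + (-1.346) z + (-1.013) z^2 = 0, i.e. a z^2 + b z + c = 0 with a = -1.013, b = -1.346, c = 1.
Discriminant D = b^2 - 4ac = (-1.346)^2 - 4*(-1.013)*1 = 1.811716 - (-4.052) = 5.863716.
D >= 0, so the roots are real: z = (-b +/- sqrt(D)) / (2a) = (1.346 +/- 2.421511) / (-2.026).
  z_1 = (1.346 + 2.421511) / (-2.026) = -1.8596,   |z_1| = 1.8596.
  z_2 = (1.346 - 2.421511) / (-2.026) = 0.5309,   |z_2| = 0.5309.
Moduli of all roots: 1.8596, 0.5309.
All moduli strictly greater than 1? No.
Verdict: Not stationary.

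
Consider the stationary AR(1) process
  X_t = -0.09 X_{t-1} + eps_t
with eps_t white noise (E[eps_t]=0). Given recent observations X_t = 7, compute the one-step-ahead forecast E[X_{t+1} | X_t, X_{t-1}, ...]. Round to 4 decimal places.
E[X_{t+1} \mid \mathcal F_t] = -0.6300

For an AR(p) model X_t = c + sum_i phi_i X_{t-i} + eps_t, the
one-step-ahead conditional mean is
  E[X_{t+1} | X_t, ...] = c + sum_i phi_i X_{t+1-i}.
Substitute known values:
  E[X_{t+1} | ...] = (-0.09) * (7)
                   = -0.6300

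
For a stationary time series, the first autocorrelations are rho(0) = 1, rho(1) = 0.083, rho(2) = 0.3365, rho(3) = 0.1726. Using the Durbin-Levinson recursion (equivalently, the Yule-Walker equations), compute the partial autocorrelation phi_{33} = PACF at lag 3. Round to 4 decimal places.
\phi_{33} = 0.1430

The PACF at lag k is phi_{kk}, the last component of the solution
to the Yule-Walker system G_k phi = r_k where
  (G_k)_{ij} = rho(|i - j|), (r_k)_i = rho(i), i,j = 1..k.
Equivalently, Durbin-Levinson gives phi_{kk} iteratively:
  phi_{11} = rho(1)
  phi_{kk} = [rho(k) - sum_{j=1..k-1} phi_{k-1,j} rho(k-j)]
            / [1 - sum_{j=1..k-1} phi_{k-1,j} rho(j)],
  phi_{k,j} = phi_{k-1,j} - phi_{kk} phi_{k-1,k-j},  j = 1..k-1.
Step k = 1:
  phi_11 = rho(1) = 0.083.
Step k = 2:
  phi_22 = [rho(2) - phi_11 rho(1)] / [1 - phi_11 rho(1)] = [0.3365 - (0.083)(0.083)] / [1 - (0.083)(0.083)]
         = 0.329611 / 0.993111 = 0.331897.
  Update: phi_21 = phi_11 - phi_22 phi_11 = 0.083 - (0.331897)(0.083) = 0.055453.
Step k = 3:
  phi_33 = [rho(3) - phi_21 rho(2) - phi_22 rho(1)] / [1 - phi_21 rho(1) - phi_22 rho(2)]
    numerator   = 0.1726 - (0.055453)(0.3365) - (0.331897)(0.083) = 0.12639274
    denominator = 1 - (0.055453)(0.083) - (0.331897)(0.3365) = 0.88371395
  phi_33 = 0.12639274 / 0.88371395 = 0.143.
Therefore phi_{33} = 0.1430.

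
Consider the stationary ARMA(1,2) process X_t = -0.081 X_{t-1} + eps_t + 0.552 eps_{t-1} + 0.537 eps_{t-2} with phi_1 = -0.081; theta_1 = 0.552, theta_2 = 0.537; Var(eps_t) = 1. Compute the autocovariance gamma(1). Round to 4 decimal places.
\gamma(1) = 0.6857

Multiply the model equation by X_{t-k} and take expectations. With theta_0 = psi_0 = 1 and psi_j the MA(infinity) weights, this gives
  gamma(k) - sum_i phi_i gamma(k-i) = c_k,
  c_k = sigma^2 * sum_{j=k..q} theta_j psi_{j-k}   (c_k = 0 for k > q),
using gamma(-m) = gamma(m).
psi-weights needed (psi_j = theta_j + sum_i phi_i psi_{j-i}):
  psi_1 = theta_1 + phi_1 = 0.552 + (-0.081) = 0.471
  psi_2 = theta_2 + phi_1 psi_1 = 0.537 + (-0.081)(0.471) = 0.498849
Right-hand sides:
  c_0 = sigma^2 (1 + theta_1 psi_1 + theta_2 psi_2) = 1 * (1 + (0.552)(0.471) + (0.537)(0.498849)) = 1 * 1.527874 = 1.527874
  c_1 = sigma^2 (theta_1 + theta_2 psi_1) = 1 * (0.552 + (0.537)(0.471)) = 0.804927
  c_2 = sigma^2 theta_2 = 1 * (0.537) = 0.537
Equations for k = 0 and k = 1 (AR order 1):
  gamma(0) = phi_1 gamma(1) + c_0
  gamma(1) = phi_1 gamma(0) + c_1
Substituting the second into the first: gamma(0) (1 - phi_1^2) = c_0 + phi_1 c_1, so
  gamma(0) = (c_0 + phi_1 c_1) / (1 - phi_1^2) = (1.527874 + (-0.081)(0.804927)) / (1 - (-0.081)^2) = 1.462675 / 0.993439 = 1.472335.
  gamma(1) = phi_1 gamma(0) + c_1 = (-0.081)(1.472335) + (0.804927) = 0.685668.
Therefore gamma(1) = 0.6857 (to 4 decimal places).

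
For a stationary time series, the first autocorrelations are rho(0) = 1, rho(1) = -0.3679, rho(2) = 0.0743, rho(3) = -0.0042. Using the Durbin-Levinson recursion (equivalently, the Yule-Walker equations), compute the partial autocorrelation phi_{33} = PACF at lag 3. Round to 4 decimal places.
\phi_{33} = -0.0011

The PACF at lag k is phi_{kk}, the last component of the solution
to the Yule-Walker system G_k phi = r_k where
  (G_k)_{ij} = rho(|i - j|), (r_k)_i = rho(i), i,j = 1..k.
Equivalently, Durbin-Levinson gives phi_{kk} iteratively:
  phi_{11} = rho(1)
  phi_{kk} = [rho(k) - sum_{j=1..k-1} phi_{k-1,j} rho(k-j)]
            / [1 - sum_{j=1..k-1} phi_{k-1,j} rho(j)],
  phi_{k,j} = phi_{k-1,j} - phi_{kk} phi_{k-1,k-j},  j = 1..k-1.
Step k = 1:
  phi_11 = rho(1) = -0.3679.
Step k = 2:
  phi_22 = [rho(2) - phi_11 rho(1)] / [1 - phi_11 rho(1)] = [0.0743 - (-0.3679)(-0.3679)] / [1 - (-0.3679)(-0.3679)]
         = -0.06105041 / 0.86464959 = -0.070607.
  Update: phi_21 = phi_11 - phi_22 phi_11 = -0.3679 - (-0.070607)(-0.3679) = -0.393876.
Step k = 3:
  phi_33 = [rho(3) - phi_21 rho(2) - phi_22 rho(1)] / [1 - phi_21 rho(1) - phi_22 rho(2)]
    numerator   = -0.0042 - (-0.393876)(0.0743) - (-0.070607)(-0.3679) = -0.00091134
    denominator = 1 - (-0.393876)(-0.3679) - (-0.070607)(0.0743) = 0.860339
  phi_33 = -0.00091134 / 0.860339 = -0.0011.
Therefore phi_{33} = -0.0011.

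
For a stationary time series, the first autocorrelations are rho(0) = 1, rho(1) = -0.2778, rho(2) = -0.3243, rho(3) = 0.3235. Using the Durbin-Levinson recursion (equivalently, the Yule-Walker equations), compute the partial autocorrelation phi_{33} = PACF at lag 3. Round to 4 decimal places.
\phi_{33} = 0.0981

The PACF at lag k is phi_{kk}, the last component of the solution
to the Yule-Walker system G_k phi = r_k where
  (G_k)_{ij} = rho(|i - j|), (r_k)_i = rho(i), i,j = 1..k.
Equivalently, Durbin-Levinson gives phi_{kk} iteratively:
  phi_{11} = rho(1)
  phi_{kk} = [rho(k) - sum_{j=1..k-1} phi_{k-1,j} rho(k-j)]
            / [1 - sum_{j=1..k-1} phi_{k-1,j} rho(j)],
  phi_{k,j} = phi_{k-1,j} - phi_{kk} phi_{k-1,k-j},  j = 1..k-1.
Step k = 1:
  phi_11 = rho(1) = -0.2778.
Step k = 2:
  phi_22 = [rho(2) - phi_11 rho(1)] / [1 - phi_11 rho(1)] = [-0.3243 - (-0.2778)(-0.2778)] / [1 - (-0.2778)(-0.2778)]
         = -0.40147284 / 0.92282716 = -0.435047.
  Update: phi_21 = phi_11 - phi_22 phi_11 = -0.2778 - (-0.435047)(-0.2778) = -0.398656.
Step k = 3:
  phi_33 = [rho(3) - phi_21 rho(2) - phi_22 rho(1)] / [1 - phi_21 rho(1) - phi_22 rho(2)]
    numerator   = 0.3235 - (-0.398656)(-0.3243) - (-0.435047)(-0.2778) = 0.07335992
    denominator = 1 - (-0.398656)(-0.2778) - (-0.435047)(-0.3243) = 0.74816776
  phi_33 = 0.07335992 / 0.74816776 = 0.0981.
Therefore phi_{33} = 0.0981.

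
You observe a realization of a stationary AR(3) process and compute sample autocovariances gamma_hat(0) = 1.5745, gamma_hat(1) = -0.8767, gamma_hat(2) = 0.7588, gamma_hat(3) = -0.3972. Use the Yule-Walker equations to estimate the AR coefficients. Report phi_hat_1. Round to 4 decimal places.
\hat\phi_{1} = -0.4519

The Yule-Walker equations for an AR(p) process read, in matrix form,
  Gamma_p phi = r_p,   with   (Gamma_p)_{ij} = gamma(|i - j|),
                       (r_p)_i = gamma(i),   i,j = 1..p.
Substitute the sample gammas (Toeplitz matrix and right-hand side of size 3):
  Gamma_p = [[1.5745, -0.8767, 0.7588], [-0.8767, 1.5745, -0.8767], [0.7588, -0.8767, 1.5745]]
  r_p     = [-0.8767, 0.7588, -0.3972]
Written out (R1..R3):
  (R1) 1.5745 phi_1 - 0.8767 phi_2 + 0.7588 phi_3 = -0.8767
  (R2) -0.8767 phi_1 + 1.5745 phi_2 - 0.8767 phi_3 = 0.7588
  (R3) 0.7588 phi_1 - 0.8767 phi_2 + 1.5745 phi_3 = -0.3972
Gaussian elimination:
  R2 <- R2 - (-0.8767/1.5745) R1 = R2 - (-0.556812) R1:  1.086343 phi_2 - 0.454191 phi_3 = 0.270643
  R3 <- R3 - (0.7588/1.5745) R1 = R3 - (0.481931) R1:  -0.454191 phi_2 + 1.208811 phi_3 = 0.025309
  R3 <- R3 - (-0.454191/1.086343) R2 = R3 - (-0.418092) R2:  1.018917 phi_3 = 0.138462
Back-substitution:
  phi_hat_3 = 0.138462 / 1.018917 = 0.135892
  phi_hat_2 = (0.270643 - (-0.454191)(0.135892)) / 1.086343 = 0.305948
  phi_hat_1 = (-0.8767 - (-0.8767)(0.305948) - (0.7588)(0.135892)) / 1.5745 = -0.451947
So phi_hat = [-0.4519, 0.3059, 0.1359].
Therefore phi_hat_1 = -0.4519.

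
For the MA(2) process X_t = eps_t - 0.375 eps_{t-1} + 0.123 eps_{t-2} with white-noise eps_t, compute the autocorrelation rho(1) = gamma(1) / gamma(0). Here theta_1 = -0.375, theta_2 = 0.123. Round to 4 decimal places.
\rho(1) = -0.3644

For an MA(q) process with theta_0 = 1, the autocovariance is
  gamma(k) = sigma^2 * sum_{i=0..q-k} theta_i * theta_{i+k},
and rho(k) = gamma(k) / gamma(0). Sigma^2 cancels.
  numerator   = (1)*(-0.375) + (-0.375)*(0.123) = -0.421125.
  denominator = (1)^2 + (-0.375)^2 + (0.123)^2 = 1.155754.
  rho(1) = -0.421125 / 1.155754 = -0.3644.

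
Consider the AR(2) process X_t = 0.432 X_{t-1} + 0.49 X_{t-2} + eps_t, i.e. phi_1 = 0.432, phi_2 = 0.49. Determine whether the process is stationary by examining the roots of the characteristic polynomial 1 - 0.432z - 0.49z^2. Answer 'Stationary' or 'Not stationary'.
\text{Stationary}

The AR(p) characteristic polynomial is P(z) = 1 - 0.432z - 0.49z^2.
Stationarity requires all roots to lie outside the unit circle, i.e. |z| > 1 for every root.
Set 1 + (-0.432) z + (-0.49) z^2 = 0, i.e. a z^2 + b z + c = 0 with a = -0.49, b = -0.432, c = 1.
Discriminant D = b^2 - 4ac = (-0.432)^2 - 4*(-0.49)*1 = 0.186624 - (-1.96) = 2.146624.
D >= 0, so the roots are real: z = (-b +/- sqrt(D)) / (2a) = (0.432 +/- 1.465136) / (-0.98).
  z_1 = (0.432 + 1.465136) / (-0.98) = -1.9359,   |z_1| = 1.9359.
  z_2 = (0.432 - 1.465136) / (-0.98) = 1.0542,   |z_2| = 1.0542.
Moduli of all roots: 1.9359, 1.0542.
All moduli strictly greater than 1? Yes.
Verdict: Stationary.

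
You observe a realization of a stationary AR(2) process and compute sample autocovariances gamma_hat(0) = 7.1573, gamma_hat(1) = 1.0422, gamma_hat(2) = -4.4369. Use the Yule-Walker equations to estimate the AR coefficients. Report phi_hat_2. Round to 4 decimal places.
\hat\phi_{2} = -0.6550

The Yule-Walker equations for an AR(p) process read, in matrix form,
  Gamma_p phi = r_p,   with   (Gamma_p)_{ij} = gamma(|i - j|),
                       (r_p)_i = gamma(i),   i,j = 1..p.
Substitute the sample gammas (Toeplitz matrix and right-hand side of size 2):
  Gamma_p = [[7.1573, 1.0422], [1.0422, 7.1573]]
  r_p     = [1.0422, -4.4369]
Written out:
  7.1573 phi_1 + 1.0422 phi_2 = 1.0422
  1.0422 phi_1 + 7.1573 phi_2 = -4.4369
Solve by Cramer's rule:
  det = gamma(0)^2 - gamma(1)^2 = (7.1573)^2 - (1.0422)^2 = 51.22694329 - 1.08618084 = 50.14076245
  phi_hat_1 = [gamma(1) gamma(0) - gamma(1) gamma(2)] / det = [(1.0422)(7.1573) - (1.0422)(-4.4369)] / 50.14076245 = 12.08347524 / 50.14076245 = 0.241
  phi_hat_2 = [gamma(0) gamma(2) - gamma(1)^2] / det = [(7.1573)(-4.4369) - (1.0422)^2] / 50.14076245 = -32.84240521 / 50.14076245 = -0.655
So phi_hat = [0.2410, -0.6550].
Therefore phi_hat_2 = -0.6550.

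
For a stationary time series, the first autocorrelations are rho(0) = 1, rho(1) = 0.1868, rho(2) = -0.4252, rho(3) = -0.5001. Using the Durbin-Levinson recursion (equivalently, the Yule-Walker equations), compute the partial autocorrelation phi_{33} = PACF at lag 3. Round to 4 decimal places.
\phi_{33} = -0.3939

The PACF at lag k is phi_{kk}, the last component of the solution
to the Yule-Walker system G_k phi = r_k where
  (G_k)_{ij} = rho(|i - j|), (r_k)_i = rho(i), i,j = 1..k.
Equivalently, Durbin-Levinson gives phi_{kk} iteratively:
  phi_{11} = rho(1)
  phi_{kk} = [rho(k) - sum_{j=1..k-1} phi_{k-1,j} rho(k-j)]
            / [1 - sum_{j=1..k-1} phi_{k-1,j} rho(j)],
  phi_{k,j} = phi_{k-1,j} - phi_{kk} phi_{k-1,k-j},  j = 1..k-1.
Step k = 1:
  phi_11 = rho(1) = 0.1868.
Step k = 2:
  phi_22 = [rho(2) - phi_11 rho(1)] / [1 - phi_11 rho(1)] = [-0.4252 - (0.1868)(0.1868)] / [1 - (0.1868)(0.1868)]
         = -0.46009424 / 0.96510576 = -0.476729.
  Update: phi_21 = phi_11 - phi_22 phi_11 = 0.1868 - (-0.476729)(0.1868) = 0.275853.
Step k = 3:
  phi_33 = [rho(3) - phi_21 rho(2) - phi_22 rho(1)] / [1 - phi_21 rho(1) - phi_22 rho(2)]
    numerator   = -0.5001 - (0.275853)(-0.4252) - (-0.476729)(0.1868) = -0.29375424
    denominator = 1 - (0.275853)(0.1868) - (-0.476729)(-0.4252) = 0.74576533
  phi_33 = -0.29375424 / 0.74576533 = -0.3939.
Therefore phi_{33} = -0.3939.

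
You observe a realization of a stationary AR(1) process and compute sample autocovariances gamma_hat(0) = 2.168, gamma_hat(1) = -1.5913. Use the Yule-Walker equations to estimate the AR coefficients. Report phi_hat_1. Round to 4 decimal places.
\hat\phi_{1} = -0.7340

The Yule-Walker equations for an AR(p) process read, in matrix form,
  Gamma_p phi = r_p,   with   (Gamma_p)_{ij} = gamma(|i - j|),
                       (r_p)_i = gamma(i),   i,j = 1..p.
Substitute the sample gammas (Toeplitz matrix and right-hand side of size 1):
  Gamma_p = [[2.168]]
  r_p     = [-1.5913]
With p = 1 this is the single equation gamma(0) phi_1 = gamma(1):
  phi_hat_1 = gamma(1) / gamma(0) = -1.5913 / 2.168 = -0.7340.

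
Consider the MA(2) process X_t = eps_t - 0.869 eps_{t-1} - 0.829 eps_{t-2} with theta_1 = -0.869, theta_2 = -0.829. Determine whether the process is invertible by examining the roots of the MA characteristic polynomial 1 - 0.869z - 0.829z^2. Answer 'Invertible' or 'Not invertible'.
\text{Not invertible}

The MA(q) characteristic polynomial is P(z) = 1 - 0.869z - 0.829z^2.
Invertibility requires all roots to lie outside the unit circle, i.e. |z| > 1 for every root.
Set 1 + (-0.869) z + (-0.829) z^2 = 0, i.e. a z^2 + b z + c = 0 with a = -0.829, b = -0.869, c = 1.
Discriminant D = b^2 - 4ac = (-0.869)^2 - 4*(-0.829)*1 = 0.755161 - (-3.316) = 4.071161.
D >= 0, so the roots are real: z = (-b +/- sqrt(D)) / (2a) = (0.869 +/- 2.017712) / (-1.658).
  z_1 = (0.869 + 2.017712) / (-1.658) = -1.7411,   |z_1| = 1.7411.
  z_2 = (0.869 - 2.017712) / (-1.658) = 0.6928,   |z_2| = 0.6928.
Moduli of all roots: 1.7411, 0.6928.
All moduli strictly greater than 1? No.
Verdict: Not invertible.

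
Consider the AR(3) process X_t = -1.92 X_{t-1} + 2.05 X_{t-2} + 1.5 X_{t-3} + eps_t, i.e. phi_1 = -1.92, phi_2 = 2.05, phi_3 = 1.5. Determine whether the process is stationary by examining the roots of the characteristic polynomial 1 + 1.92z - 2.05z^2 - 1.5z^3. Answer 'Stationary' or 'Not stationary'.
\text{Not stationary}

The AR(p) characteristic polynomial is P(z) = 1 + 1.92z - 2.05z^2 - 1.5z^3.
Stationarity requires all roots to lie outside the unit circle, i.e. |z| > 1 for every root.
Degree 3: look for a simple real root z0 first, then factor out (1 - z/z0) and solve the remaining quadratic.
Testing z0 = -0.4: P(-0.4) = 1 + (1.92)(-0.4) + (-2.05)(-0.4)^2 + (-1.5)(-0.4)^3
  = 1 + (-0.768) + (-0.328) + (0.096) = 0.  So z_0 = -0.4 is a root, |z_0| = 0.4.
Divide out the factor (1 + 2.5 z) = (1 - z/z0) (since 1/z0 = -2.5):
  P(z) = (1 + 2.5 z)(1 + (-0.58) z + (-0.6) z^2)
  [check: z-coef -0.58 - (-2.5) = 1.92; z^2-coef -0.6 - (-2.5)(-0.58) = -2.05; z^3-coef -(-2.5)(-0.6) = -1.5.]
Remaining roots from the quadratic factor 1 + (-0.58) z + (-0.6) z^2:
  Set 1 + (-0.58) z + (-0.6) z^2 = 0, i.e. a z^2 + b z + c = 0 with a = -0.6, b = -0.58, c = 1.
  Discriminant D = b^2 - 4ac = (-0.58)^2 - 4*(-0.6)*1 = 0.3364 - (-2.4) = 2.7364.
  D >= 0, so the roots are real: z = (-b +/- sqrt(D)) / (2a) = (0.58 +/- 1.654207) / (-1.2).
    z_1 = (0.58 + 1.654207) / (-1.2) = -1.8618,   |z_1| = 1.8618.
    z_2 = (0.58 - 1.654207) / (-1.2) = 0.8952,   |z_2| = 0.8952.
Moduli of all roots: 0.4000, 1.8618, 0.8952.
All moduli strictly greater than 1? No.
Verdict: Not stationary.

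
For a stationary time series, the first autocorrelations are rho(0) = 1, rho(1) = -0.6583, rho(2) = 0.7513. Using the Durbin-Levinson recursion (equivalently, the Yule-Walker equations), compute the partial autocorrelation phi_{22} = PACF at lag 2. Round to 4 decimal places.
\phi_{22} = 0.5611

The PACF at lag k is phi_{kk}, the last component of the solution
to the Yule-Walker system G_k phi = r_k where
  (G_k)_{ij} = rho(|i - j|), (r_k)_i = rho(i), i,j = 1..k.
Equivalently, Durbin-Levinson gives phi_{kk} iteratively:
  phi_{11} = rho(1)
  phi_{kk} = [rho(k) - sum_{j=1..k-1} phi_{k-1,j} rho(k-j)]
            / [1 - sum_{j=1..k-1} phi_{k-1,j} rho(j)],
  phi_{k,j} = phi_{k-1,j} - phi_{kk} phi_{k-1,k-j},  j = 1..k-1.
Step k = 1:
  phi_11 = rho(1) = -0.6583.
Step k = 2:
  phi_22 = [rho(2) - phi_11 rho(1)] / [1 - phi_11 rho(1)] = [0.7513 - (-0.6583)(-0.6583)] / [1 - (-0.6583)(-0.6583)]
         = 0.31794111 / 0.56664111 = 0.5611.
Therefore phi_{22} = 0.5611.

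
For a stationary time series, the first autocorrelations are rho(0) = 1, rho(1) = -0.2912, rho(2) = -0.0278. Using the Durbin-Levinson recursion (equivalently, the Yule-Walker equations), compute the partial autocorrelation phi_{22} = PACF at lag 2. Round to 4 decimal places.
\phi_{22} = -0.1230

The PACF at lag k is phi_{kk}, the last component of the solution
to the Yule-Walker system G_k phi = r_k where
  (G_k)_{ij} = rho(|i - j|), (r_k)_i = rho(i), i,j = 1..k.
Equivalently, Durbin-Levinson gives phi_{kk} iteratively:
  phi_{11} = rho(1)
  phi_{kk} = [rho(k) - sum_{j=1..k-1} phi_{k-1,j} rho(k-j)]
            / [1 - sum_{j=1..k-1} phi_{k-1,j} rho(j)],
  phi_{k,j} = phi_{k-1,j} - phi_{kk} phi_{k-1,k-j},  j = 1..k-1.
Step k = 1:
  phi_11 = rho(1) = -0.2912.
Step k = 2:
  phi_22 = [rho(2) - phi_11 rho(1)] / [1 - phi_11 rho(1)] = [-0.0278 - (-0.2912)(-0.2912)] / [1 - (-0.2912)(-0.2912)]
         = -0.11259744 / 0.91520256 = -0.123.
Therefore phi_{22} = -0.1230.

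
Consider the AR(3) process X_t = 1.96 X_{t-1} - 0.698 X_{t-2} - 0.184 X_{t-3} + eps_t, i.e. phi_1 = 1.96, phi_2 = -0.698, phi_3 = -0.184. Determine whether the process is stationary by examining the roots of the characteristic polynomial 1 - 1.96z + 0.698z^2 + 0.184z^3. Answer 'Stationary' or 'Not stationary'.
\text{Not stationary}

The AR(p) characteristic polynomial is P(z) = 1 - 1.96z + 0.698z^2 + 0.184z^3.
Stationarity requires all roots to lie outside the unit circle, i.e. |z| > 1 for every root.
Degree 3: look for a simple real root z0 first, then factor out (1 - z/z0) and solve the remaining quadratic.
Testing z0 = 1.25: P(1.25) = 1 + (-1.96)(1.25) + (0.698)(1.25)^2 + (0.184)(1.25)^3
  = 1 + (-2.45) + (1.090625) + (0.359375) = 0.  So z_0 = 1.25 is a root, |z_0| = 1.25.
Divide out the factor (1 - 0.8 z) = (1 - z/z0) (since 1/z0 = 0.8):
  P(z) = (1 - 0.8 z)(1 + (-1.16) z + (-0.23) z^2)
  [check: z-coef -1.16 - (0.8) = -1.96; z^2-coef -0.23 - (0.8)(-1.16) = 0.698; z^3-coef -(0.8)(-0.23) = 0.184.]
Remaining roots from the quadratic factor 1 + (-1.16) z + (-0.23) z^2:
  Set 1 + (-1.16) z + (-0.23) z^2 = 0, i.e. a z^2 + b z + c = 0 with a = -0.23, b = -1.16, c = 1.
  Discriminant D = b^2 - 4ac = (-1.16)^2 - 4*(-0.23)*1 = 1.3456 - (-0.92) = 2.2656.
  D >= 0, so the roots are real: z = (-b +/- sqrt(D)) / (2a) = (1.16 +/- 1.505191) / (-0.46).
    z_1 = (1.16 + 1.505191) / (-0.46) = -5.7939,   |z_1| = 5.7939.
    z_2 = (1.16 - 1.505191) / (-0.46) = 0.7504,   |z_2| = 0.7504.
Moduli of all roots: 1.2500, 5.7939, 0.7504.
All moduli strictly greater than 1? No.
Verdict: Not stationary.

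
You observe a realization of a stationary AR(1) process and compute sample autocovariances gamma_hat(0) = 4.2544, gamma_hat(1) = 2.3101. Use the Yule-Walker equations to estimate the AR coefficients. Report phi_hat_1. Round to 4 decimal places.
\hat\phi_{1} = 0.5430

The Yule-Walker equations for an AR(p) process read, in matrix form,
  Gamma_p phi = r_p,   with   (Gamma_p)_{ij} = gamma(|i - j|),
                       (r_p)_i = gamma(i),   i,j = 1..p.
Substitute the sample gammas (Toeplitz matrix and right-hand side of size 1):
  Gamma_p = [[4.2544]]
  r_p     = [2.3101]
With p = 1 this is the single equation gamma(0) phi_1 = gamma(1):
  phi_hat_1 = gamma(1) / gamma(0) = 2.3101 / 4.2544 = 0.5430.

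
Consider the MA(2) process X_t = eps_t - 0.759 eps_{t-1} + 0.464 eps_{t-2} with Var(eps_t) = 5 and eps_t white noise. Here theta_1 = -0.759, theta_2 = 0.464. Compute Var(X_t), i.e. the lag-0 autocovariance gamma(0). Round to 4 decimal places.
\gamma(0) = 8.9569

For an MA(q) process X_t = eps_t + sum_i theta_i eps_{t-i} with
Var(eps_t) = sigma^2, the variance is
  gamma(0) = sigma^2 * (1 + sum_i theta_i^2).
  sum_i theta_i^2 = (-0.759)^2 + (0.464)^2 = 0.576081 + 0.215296 = 0.791377.
  gamma(0) = 5 * (1 + 0.791377) = 5 * 1.791377 = 8.956885, which rounds to 8.9569.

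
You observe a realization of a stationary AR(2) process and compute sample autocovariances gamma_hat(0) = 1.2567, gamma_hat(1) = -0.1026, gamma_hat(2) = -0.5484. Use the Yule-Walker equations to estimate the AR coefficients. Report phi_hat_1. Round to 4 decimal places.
\hat\phi_{1} = -0.1181

The Yule-Walker equations for an AR(p) process read, in matrix form,
  Gamma_p phi = r_p,   with   (Gamma_p)_{ij} = gamma(|i - j|),
                       (r_p)_i = gamma(i),   i,j = 1..p.
Substitute the sample gammas (Toeplitz matrix and right-hand side of size 2):
  Gamma_p = [[1.2567, -0.1026], [-0.1026, 1.2567]]
  r_p     = [-0.1026, -0.5484]
Written out:
  1.2567 phi_1 - 0.1026 phi_2 = -0.1026
  -0.1026 phi_1 + 1.2567 phi_2 = -0.5484
Solve by Cramer's rule:
  det = gamma(0)^2 - gamma(1)^2 = (1.2567)^2 - (-0.1026)^2 = 1.57929489 - 0.01052676 = 1.56876813
  phi_hat_1 = [gamma(1) gamma(0) - gamma(1) gamma(2)] / det = [(-0.1026)(1.2567) - (-0.1026)(-0.5484)] / 1.56876813 = -0.18520326 / 1.56876813 = -0.1181
  phi_hat_2 = [gamma(0) gamma(2) - gamma(1)^2] / det = [(1.2567)(-0.5484) - (-0.1026)^2] / 1.56876813 = -0.69970104 / 1.56876813 = -0.446
So phi_hat = [-0.1181, -0.4460].
Therefore phi_hat_1 = -0.1181.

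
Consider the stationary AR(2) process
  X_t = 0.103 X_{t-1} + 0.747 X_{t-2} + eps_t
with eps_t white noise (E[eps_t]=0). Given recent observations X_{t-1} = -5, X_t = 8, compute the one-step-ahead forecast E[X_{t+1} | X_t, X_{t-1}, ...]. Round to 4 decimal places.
E[X_{t+1} \mid \mathcal F_t] = -2.9110

For an AR(p) model X_t = c + sum_i phi_i X_{t-i} + eps_t, the
one-step-ahead conditional mean is
  E[X_{t+1} | X_t, ...] = c + sum_i phi_i X_{t+1-i}.
Substitute known values:
  E[X_{t+1} | ...] = (0.103) * (8) + (0.747) * (-5)
                   = -2.9110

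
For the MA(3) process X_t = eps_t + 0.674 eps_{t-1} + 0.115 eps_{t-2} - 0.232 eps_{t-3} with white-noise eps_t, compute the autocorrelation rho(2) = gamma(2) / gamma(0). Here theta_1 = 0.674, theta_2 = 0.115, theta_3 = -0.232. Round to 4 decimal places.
\rho(2) = -0.0272

For an MA(q) process with theta_0 = 1, the autocovariance is
  gamma(k) = sigma^2 * sum_{i=0..q-k} theta_i * theta_{i+k},
and rho(k) = gamma(k) / gamma(0). Sigma^2 cancels.
  numerator   = (1)*(0.115) + (0.674)*(-0.232) = -0.041368.
  denominator = (1)^2 + (0.674)^2 + (0.115)^2 + (-0.232)^2 = 1.521325.
  rho(2) = -0.041368 / 1.521325 = -0.0272.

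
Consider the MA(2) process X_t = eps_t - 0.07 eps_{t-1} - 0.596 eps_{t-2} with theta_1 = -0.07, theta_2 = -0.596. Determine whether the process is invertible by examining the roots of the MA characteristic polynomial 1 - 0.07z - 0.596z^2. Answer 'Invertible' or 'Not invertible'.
\text{Invertible}

The MA(q) characteristic polynomial is P(z) = 1 - 0.07z - 0.596z^2.
Invertibility requires all roots to lie outside the unit circle, i.e. |z| > 1 for every root.
Set 1 + (-0.07) z + (-0.596) z^2 = 0, i.e. a z^2 + b z + c = 0 with a = -0.596, b = -0.07, c = 1.
Discriminant D = b^2 - 4ac = (-0.07)^2 - 4*(-0.596)*1 = 0.0049 - (-2.384) = 2.3889.
D >= 0, so the roots are real: z = (-b +/- sqrt(D)) / (2a) = (0.07 +/- 1.545607) / (-1.192).
  z_1 = (0.07 + 1.545607) / (-1.192) = -1.3554,   |z_1| = 1.3554.
  z_2 = (0.07 - 1.545607) / (-1.192) = 1.2379,   |z_2| = 1.2379.
Moduli of all roots: 1.3554, 1.2379.
All moduli strictly greater than 1? Yes.
Verdict: Invertible.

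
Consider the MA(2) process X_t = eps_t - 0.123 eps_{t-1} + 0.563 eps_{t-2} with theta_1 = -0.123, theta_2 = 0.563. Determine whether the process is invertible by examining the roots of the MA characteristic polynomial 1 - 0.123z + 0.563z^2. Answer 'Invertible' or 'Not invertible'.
\text{Invertible}

The MA(q) characteristic polynomial is P(z) = 1 - 0.123z + 0.563z^2.
Invertibility requires all roots to lie outside the unit circle, i.e. |z| > 1 for every root.
Set 1 + (-0.123) z + (0.563) z^2 = 0, i.e. a z^2 + b z + c = 0 with a = 0.563, b = -0.123, c = 1.
Discriminant D = b^2 - 4ac = (-0.123)^2 - 4*(0.563)*1 = 0.015129 - (2.252) = -2.236871.
D < 0, so the roots are the complex-conjugate pair z = (-b +/- i sqrt(-D)) / (2a) = 0.1092 +/- 1.3283i.
For a conjugate pair |z|^2 = z * conj(z) = (product of roots) = c/a = 1/(0.563) = 1.776199, so |z| = sqrt(1.776199) = 1.3327 for both roots.
Moduli of all roots: 1.3327, 1.3327.
All moduli strictly greater than 1? Yes.
Verdict: Invertible.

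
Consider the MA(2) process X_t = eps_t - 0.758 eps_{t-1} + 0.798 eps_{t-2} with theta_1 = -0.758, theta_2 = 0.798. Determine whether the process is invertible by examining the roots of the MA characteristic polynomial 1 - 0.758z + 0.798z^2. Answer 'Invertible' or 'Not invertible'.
\text{Invertible}

The MA(q) characteristic polynomial is P(z) = 1 - 0.758z + 0.798z^2.
Invertibility requires all roots to lie outside the unit circle, i.e. |z| > 1 for every root.
Set 1 + (-0.758) z + (0.798) z^2 = 0, i.e. a z^2 + b z + c = 0 with a = 0.798, b = -0.758, c = 1.
Discriminant D = b^2 - 4ac = (-0.758)^2 - 4*(0.798)*1 = 0.574564 - (3.192) = -2.617436.
D < 0, so the roots are the complex-conjugate pair z = (-b +/- i sqrt(-D)) / (2a) = 0.4749 +/- 1.0137i.
For a conjugate pair |z|^2 = z * conj(z) = (product of roots) = c/a = 1/(0.798) = 1.253133, so |z| = sqrt(1.253133) = 1.1194 for both roots.
Moduli of all roots: 1.1194, 1.1194.
All moduli strictly greater than 1? Yes.
Verdict: Invertible.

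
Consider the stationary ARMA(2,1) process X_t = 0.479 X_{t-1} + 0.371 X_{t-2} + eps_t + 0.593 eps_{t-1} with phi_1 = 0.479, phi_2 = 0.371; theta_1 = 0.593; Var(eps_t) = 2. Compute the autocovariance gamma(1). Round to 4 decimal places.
\gamma(1) = 11.3655

Multiply the model equation by X_{t-k} and take expectations. With theta_0 = psi_0 = 1 and psi_j the MA(infinity) weights, this gives
  gamma(k) - sum_i phi_i gamma(k-i) = c_k,
  c_k = sigma^2 * sum_{j=k..q} theta_j psi_{j-k}   (c_k = 0 for k > q),
using gamma(-m) = gamma(m).
psi-weights needed (psi_j = theta_j + sum_i phi_i psi_{j-i}):
  psi_1 = theta_1 + phi_1 = 0.593 + (0.479) = 1.072
Right-hand sides:
  c_0 = sigma^2 (1 + theta_1 psi_1) = 2 * (1 + (0.593)(1.072)) = 2 * 1.635696 = 3.271392
  c_1 = sigma^2 theta_1 = 2 * (0.593) = 1.186
  c_2 = 0
Equations for k = 0, 1, 2 (AR order 2, c_2 = 0):
  (E0) gamma(0) = phi_1 gamma(1) + phi_2 gamma(2) + c_0
  (E1) gamma(1) = phi_1 gamma(0) + phi_2 gamma(1) + c_1
  (E2) gamma(2) = phi_1 gamma(1) + phi_2 gamma(0)
From (E1): gamma(1) = A gamma(0) + B with
  A = phi_1 / (1 - phi_2) = 0.479 / 0.629 = 0.761526,   B = c_1 / (1 - phi_2) = 1.186 / 0.629 = 1.885533.
Insert (E2) into (E0): gamma(0) (1 - phi_2^2) = phi_1 (1 + phi_2) gamma(1) + c_0.
  phi_1 (1 + phi_2) = (0.479)(1.371) = 0.656709,   1 - phi_2^2 = 0.862359.
Replace gamma(1) by A gamma(0) + B and collect gamma(0):
  gamma(0) [0.862359 - (0.656709)(0.761526)] = (0.656709)(1.885533) + 3.271392
  gamma(0) * 0.362258 = 4.509638
  gamma(0) = 4.509638 / 0.362258 = 12.448696.
  gamma(1) = A gamma(0) + B = (0.761526)(12.448696) + (1.885533) = 11.365541.
Therefore gamma(1) = 11.3655 (to 4 decimal places).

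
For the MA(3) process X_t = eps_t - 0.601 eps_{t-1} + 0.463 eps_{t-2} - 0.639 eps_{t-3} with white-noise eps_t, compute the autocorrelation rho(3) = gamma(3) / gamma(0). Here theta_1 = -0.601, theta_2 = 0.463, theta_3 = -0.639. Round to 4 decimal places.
\rho(3) = -0.3221

For an MA(q) process with theta_0 = 1, the autocovariance is
  gamma(k) = sigma^2 * sum_{i=0..q-k} theta_i * theta_{i+k},
and rho(k) = gamma(k) / gamma(0). Sigma^2 cancels.
  numerator   = (1)*(-0.639) = -0.639.
  denominator = (1)^2 + (-0.601)^2 + (0.463)^2 + (-0.639)^2 = 1.983891.
  rho(3) = -0.639 / 1.983891 = -0.3221.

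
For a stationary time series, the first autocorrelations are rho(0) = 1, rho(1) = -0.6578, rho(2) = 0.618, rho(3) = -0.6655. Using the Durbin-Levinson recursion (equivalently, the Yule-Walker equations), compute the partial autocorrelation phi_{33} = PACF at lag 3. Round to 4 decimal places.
\phi_{33} = -0.3491

The PACF at lag k is phi_{kk}, the last component of the solution
to the Yule-Walker system G_k phi = r_k where
  (G_k)_{ij} = rho(|i - j|), (r_k)_i = rho(i), i,j = 1..k.
Equivalently, Durbin-Levinson gives phi_{kk} iteratively:
  phi_{11} = rho(1)
  phi_{kk} = [rho(k) - sum_{j=1..k-1} phi_{k-1,j} rho(k-j)]
            / [1 - sum_{j=1..k-1} phi_{k-1,j} rho(j)],
  phi_{k,j} = phi_{k-1,j} - phi_{kk} phi_{k-1,k-j},  j = 1..k-1.
Step k = 1:
  phi_11 = rho(1) = -0.6578.
Step k = 2:
  phi_22 = [rho(2) - phi_11 rho(1)] / [1 - phi_11 rho(1)] = [0.618 - (-0.6578)(-0.6578)] / [1 - (-0.6578)(-0.6578)]
         = 0.18529916 / 0.56729916 = 0.326634.
  Update: phi_21 = phi_11 - phi_22 phi_11 = -0.6578 - (0.326634)(-0.6578) = -0.44294.
Step k = 3:
  phi_33 = [rho(3) - phi_21 rho(2) - phi_22 rho(1)] / [1 - phi_21 rho(1) - phi_22 rho(2)]
    numerator   = -0.6655 - (-0.44294)(0.618) - (0.326634)(-0.6578) = -0.17690315
    denominator = 1 - (-0.44294)(-0.6578) - (0.326634)(0.618) = 0.50677417
  phi_33 = -0.17690315 / 0.50677417 = -0.3491.
Therefore phi_{33} = -0.3491.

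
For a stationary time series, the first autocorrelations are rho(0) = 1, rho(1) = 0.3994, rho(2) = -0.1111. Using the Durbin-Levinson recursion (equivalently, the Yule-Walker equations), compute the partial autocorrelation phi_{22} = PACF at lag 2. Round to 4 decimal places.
\phi_{22} = -0.3220

The PACF at lag k is phi_{kk}, the last component of the solution
to the Yule-Walker system G_k phi = r_k where
  (G_k)_{ij} = rho(|i - j|), (r_k)_i = rho(i), i,j = 1..k.
Equivalently, Durbin-Levinson gives phi_{kk} iteratively:
  phi_{11} = rho(1)
  phi_{kk} = [rho(k) - sum_{j=1..k-1} phi_{k-1,j} rho(k-j)]
            / [1 - sum_{j=1..k-1} phi_{k-1,j} rho(j)],
  phi_{k,j} = phi_{k-1,j} - phi_{kk} phi_{k-1,k-j},  j = 1..k-1.
Step k = 1:
  phi_11 = rho(1) = 0.3994.
Step k = 2:
  phi_22 = [rho(2) - phi_11 rho(1)] / [1 - phi_11 rho(1)] = [-0.1111 - (0.3994)(0.3994)] / [1 - (0.3994)(0.3994)]
         = -0.27062036 / 0.84047964 = -0.322.
Therefore phi_{22} = -0.3220.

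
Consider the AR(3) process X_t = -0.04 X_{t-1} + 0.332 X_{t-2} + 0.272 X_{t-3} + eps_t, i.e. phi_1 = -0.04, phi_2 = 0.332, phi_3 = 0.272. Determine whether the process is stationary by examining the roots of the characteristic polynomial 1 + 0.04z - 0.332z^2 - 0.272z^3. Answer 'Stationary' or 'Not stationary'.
\text{Stationary}

The AR(p) characteristic polynomial is P(z) = 1 + 0.04z - 0.332z^2 - 0.272z^3.
Stationarity requires all roots to lie outside the unit circle, i.e. |z| > 1 for every root.
Degree 3: look for a simple real root z0 first, then factor out (1 - z/z0) and solve the remaining quadratic.
Testing z0 = 1.25: P(1.25) = 1 + (0.04)(1.25) + (-0.332)(1.25)^2 + (-0.272)(1.25)^3
  = 1 + (0.05) + (-0.51875) + (-0.53125) = 0.  So z_0 = 1.25 is a root, |z_0| = 1.25.
Divide out the factor (1 - 0.8 z) = (1 - z/z0) (since 1/z0 = 0.8):
  P(z) = (1 - 0.8 z)(1 + (0.84) z + (0.34) z^2)
  [check: z-coef 0.84 - (0.8) = 0.04; z^2-coef 0.34 - (0.8)(0.84) = -0.332; z^3-coef -(0.8)(0.34) = -0.272.]
Remaining roots from the quadratic factor 1 + (0.84) z + (0.34) z^2:
  Set 1 + (0.84) z + (0.34) z^2 = 0, i.e. a z^2 + b z + c = 0 with a = 0.34, b = 0.84, c = 1.
  Discriminant D = b^2 - 4ac = (0.84)^2 - 4*(0.34)*1 = 0.7056 - (1.36) = -0.6544.
  D < 0, so the roots are the complex-conjugate pair z = (-b +/- i sqrt(-D)) / (2a) = -1.2353 +/- 1.1896i.
  For a conjugate pair |z|^2 = z * conj(z) = (product of roots) = c/a = 1/(0.34) = 2.941176, so |z| = sqrt(2.941176) = 1.715 for both roots.
Moduli of all roots: 1.2500, 1.7150, 1.7150.
All moduli strictly greater than 1? Yes.
Verdict: Stationary.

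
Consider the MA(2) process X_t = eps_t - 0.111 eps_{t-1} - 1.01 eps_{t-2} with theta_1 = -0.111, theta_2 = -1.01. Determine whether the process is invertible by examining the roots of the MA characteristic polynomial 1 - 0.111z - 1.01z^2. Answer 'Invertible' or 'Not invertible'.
\text{Not invertible}

The MA(q) characteristic polynomial is P(z) = 1 - 0.111z - 1.01z^2.
Invertibility requires all roots to lie outside the unit circle, i.e. |z| > 1 for every root.
Set 1 + (-0.111) z + (-1.01) z^2 = 0, i.e. a z^2 + b z + c = 0 with a = -1.01, b = -0.111, c = 1.
Discriminant D = b^2 - 4ac = (-0.111)^2 - 4*(-1.01)*1 = 0.012321 - (-4.04) = 4.052321.
D >= 0, so the roots are real: z = (-b +/- sqrt(D)) / (2a) = (0.111 +/- 2.013038) / (-2.02).
  z_1 = (0.111 + 2.013038) / (-2.02) = -1.0515,   |z_1| = 1.0515.
  z_2 = (0.111 - 2.013038) / (-2.02) = 0.9416,   |z_2| = 0.9416.
Moduli of all roots: 1.0515, 0.9416.
All moduli strictly greater than 1? No.
Verdict: Not invertible.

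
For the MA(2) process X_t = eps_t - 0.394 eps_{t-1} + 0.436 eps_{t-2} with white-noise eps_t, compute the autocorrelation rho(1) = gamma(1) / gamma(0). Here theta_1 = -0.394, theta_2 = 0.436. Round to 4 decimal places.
\rho(1) = -0.4206

For an MA(q) process with theta_0 = 1, the autocovariance is
  gamma(k) = sigma^2 * sum_{i=0..q-k} theta_i * theta_{i+k},
and rho(k) = gamma(k) / gamma(0). Sigma^2 cancels.
  numerator   = (1)*(-0.394) + (-0.394)*(0.436) = -0.565784.
  denominator = (1)^2 + (-0.394)^2 + (0.436)^2 = 1.345332.
  rho(1) = -0.565784 / 1.345332 = -0.4206.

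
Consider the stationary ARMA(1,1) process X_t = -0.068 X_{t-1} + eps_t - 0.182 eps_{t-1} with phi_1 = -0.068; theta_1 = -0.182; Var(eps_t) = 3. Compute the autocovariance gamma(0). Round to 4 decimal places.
\gamma(0) = 3.1884

Multiply the model equation by X_{t-k} and take expectations. With theta_0 = psi_0 = 1 and psi_j the MA(infinity) weights, this gives
  gamma(k) - sum_i phi_i gamma(k-i) = c_k,
  c_k = sigma^2 * sum_{j=k..q} theta_j psi_{j-k}   (c_k = 0 for k > q),
using gamma(-m) = gamma(m).
psi-weights needed (psi_j = theta_j + sum_i phi_i psi_{j-i}):
  psi_1 = theta_1 + phi_1 = -0.182 + (-0.068) = -0.25
Right-hand sides:
  c_0 = sigma^2 (1 + theta_1 psi_1) = 3 * (1 + (-0.182)(-0.25)) = 3 * 1.0455 = 3.1365
  c_1 = sigma^2 theta_1 = 3 * (-0.182) = -0.546
  c_2 = 0
Equations for k = 0 and k = 1 (AR order 1):
  gamma(0) = phi_1 gamma(1) + c_0
  gamma(1) = phi_1 gamma(0) + c_1
Substituting the second into the first: gamma(0) (1 - phi_1^2) = c_0 + phi_1 c_1, so
  gamma(0) = (c_0 + phi_1 c_1) / (1 - phi_1^2) = (3.1365 + (-0.068)(-0.546)) / (1 - (-0.068)^2) = 3.173628 / 0.995376 = 3.188371.
Therefore gamma(0) = 3.1884 (to 4 decimal places).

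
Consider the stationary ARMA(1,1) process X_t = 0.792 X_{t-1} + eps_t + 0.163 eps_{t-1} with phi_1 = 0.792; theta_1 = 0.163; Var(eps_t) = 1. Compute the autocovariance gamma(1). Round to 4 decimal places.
\gamma(1) = 2.8929

Multiply the model equation by X_{t-k} and take expectations. With theta_0 = psi_0 = 1 and psi_j the MA(infinity) weights, this gives
  gamma(k) - sum_i phi_i gamma(k-i) = c_k,
  c_k = sigma^2 * sum_{j=k..q} theta_j psi_{j-k}   (c_k = 0 for k > q),
using gamma(-m) = gamma(m).
psi-weights needed (psi_j = theta_j + sum_i phi_i psi_{j-i}):
  psi_1 = theta_1 + phi_1 = 0.163 + (0.792) = 0.955
Right-hand sides:
  c_0 = sigma^2 (1 + theta_1 psi_1) = 1 * (1 + (0.163)(0.955)) = 1 * 1.155665 = 1.155665
  c_1 = sigma^2 theta_1 = 1 * (0.163) = 0.163
  c_2 = 0
Equations for k = 0 and k = 1 (AR order 1):
  gamma(0) = phi_1 gamma(1) + c_0
  gamma(1) = phi_1 gamma(0) + c_1
Substituting the second into the first: gamma(0) (1 - phi_1^2) = c_0 + phi_1 c_1, so
  gamma(0) = (c_0 + phi_1 c_1) / (1 - phi_1^2) = (1.155665 + (0.792)(0.163)) / (1 - (0.792)^2) = 1.284761 / 0.372736 = 3.446839.
  gamma(1) = phi_1 gamma(0) + c_1 = (0.792)(3.446839) + (0.163) = 2.892897.
Therefore gamma(1) = 2.8929 (to 4 decimal places).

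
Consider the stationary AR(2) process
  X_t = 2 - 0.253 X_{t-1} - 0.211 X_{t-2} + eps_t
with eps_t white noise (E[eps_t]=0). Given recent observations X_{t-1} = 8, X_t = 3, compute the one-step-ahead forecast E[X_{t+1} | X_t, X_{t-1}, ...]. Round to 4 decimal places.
E[X_{t+1} \mid \mathcal F_t] = -0.4470

For an AR(p) model X_t = c + sum_i phi_i X_{t-i} + eps_t, the
one-step-ahead conditional mean is
  E[X_{t+1} | X_t, ...] = c + sum_i phi_i X_{t+1-i}.
Substitute known values:
  E[X_{t+1} | ...] = 2 + (-0.253) * (3) + (-0.211) * (8)
                   = -0.4470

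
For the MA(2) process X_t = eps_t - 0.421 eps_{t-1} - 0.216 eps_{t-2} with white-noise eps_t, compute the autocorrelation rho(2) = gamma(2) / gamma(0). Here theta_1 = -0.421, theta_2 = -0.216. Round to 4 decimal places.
\rho(2) = -0.1765

For an MA(q) process with theta_0 = 1, the autocovariance is
  gamma(k) = sigma^2 * sum_{i=0..q-k} theta_i * theta_{i+k},
and rho(k) = gamma(k) / gamma(0). Sigma^2 cancels.
  numerator   = (1)*(-0.216) = -0.216.
  denominator = (1)^2 + (-0.421)^2 + (-0.216)^2 = 1.223897.
  rho(2) = -0.216 / 1.223897 = -0.1765.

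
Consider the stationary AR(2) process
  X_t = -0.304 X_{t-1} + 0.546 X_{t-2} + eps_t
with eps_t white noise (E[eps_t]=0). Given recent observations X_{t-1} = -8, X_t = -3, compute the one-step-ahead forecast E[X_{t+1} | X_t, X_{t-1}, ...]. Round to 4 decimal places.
E[X_{t+1} \mid \mathcal F_t] = -3.4560

For an AR(p) model X_t = c + sum_i phi_i X_{t-i} + eps_t, the
one-step-ahead conditional mean is
  E[X_{t+1} | X_t, ...] = c + sum_i phi_i X_{t+1-i}.
Substitute known values:
  E[X_{t+1} | ...] = (-0.304) * (-3) + (0.546) * (-8)
                   = -3.4560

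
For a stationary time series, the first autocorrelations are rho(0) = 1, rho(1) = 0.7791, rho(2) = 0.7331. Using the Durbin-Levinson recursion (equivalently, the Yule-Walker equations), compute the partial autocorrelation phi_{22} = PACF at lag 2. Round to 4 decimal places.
\phi_{22} = 0.3209

The PACF at lag k is phi_{kk}, the last component of the solution
to the Yule-Walker system G_k phi = r_k where
  (G_k)_{ij} = rho(|i - j|), (r_k)_i = rho(i), i,j = 1..k.
Equivalently, Durbin-Levinson gives phi_{kk} iteratively:
  phi_{11} = rho(1)
  phi_{kk} = [rho(k) - sum_{j=1..k-1} phi_{k-1,j} rho(k-j)]
            / [1 - sum_{j=1..k-1} phi_{k-1,j} rho(j)],
  phi_{k,j} = phi_{k-1,j} - phi_{kk} phi_{k-1,k-j},  j = 1..k-1.
Step k = 1:
  phi_11 = rho(1) = 0.7791.
Step k = 2:
  phi_22 = [rho(2) - phi_11 rho(1)] / [1 - phi_11 rho(1)] = [0.7331 - (0.7791)(0.7791)] / [1 - (0.7791)(0.7791)]
         = 0.12610319 / 0.39300319 = 0.3209.
Therefore phi_{22} = 0.3209.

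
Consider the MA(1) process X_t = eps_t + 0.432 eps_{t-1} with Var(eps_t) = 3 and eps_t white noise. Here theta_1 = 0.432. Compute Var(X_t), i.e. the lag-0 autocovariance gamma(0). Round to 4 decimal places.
\gamma(0) = 3.5599

For an MA(q) process X_t = eps_t + sum_i theta_i eps_{t-i} with
Var(eps_t) = sigma^2, the variance is
  gamma(0) = sigma^2 * (1 + sum_i theta_i^2).
  sum_i theta_i^2 = (0.432)^2 = 0.186624.
  gamma(0) = 3 * (1 + 0.186624) = 3 * 1.186624 = 3.559872, which rounds to 3.5599.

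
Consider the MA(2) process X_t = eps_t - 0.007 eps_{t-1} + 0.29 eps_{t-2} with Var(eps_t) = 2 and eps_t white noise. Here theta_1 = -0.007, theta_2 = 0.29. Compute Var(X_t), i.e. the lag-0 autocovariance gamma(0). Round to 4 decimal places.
\gamma(0) = 2.1683

For an MA(q) process X_t = eps_t + sum_i theta_i eps_{t-i} with
Var(eps_t) = sigma^2, the variance is
  gamma(0) = sigma^2 * (1 + sum_i theta_i^2).
  sum_i theta_i^2 = (-0.007)^2 + (0.29)^2 = 0.000049 + 0.0841 = 0.084149.
  gamma(0) = 2 * (1 + 0.084149) = 2 * 1.084149 = 2.168298, which rounds to 2.1683.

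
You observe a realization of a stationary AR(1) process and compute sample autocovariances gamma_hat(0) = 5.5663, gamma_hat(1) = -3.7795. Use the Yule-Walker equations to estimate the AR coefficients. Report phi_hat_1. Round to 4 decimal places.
\hat\phi_{1} = -0.6790

The Yule-Walker equations for an AR(p) process read, in matrix form,
  Gamma_p phi = r_p,   with   (Gamma_p)_{ij} = gamma(|i - j|),
                       (r_p)_i = gamma(i),   i,j = 1..p.
Substitute the sample gammas (Toeplitz matrix and right-hand side of size 1):
  Gamma_p = [[5.5663]]
  r_p     = [-3.7795]
With p = 1 this is the single equation gamma(0) phi_1 = gamma(1):
  phi_hat_1 = gamma(1) / gamma(0) = -3.7795 / 5.5663 = -0.6790.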